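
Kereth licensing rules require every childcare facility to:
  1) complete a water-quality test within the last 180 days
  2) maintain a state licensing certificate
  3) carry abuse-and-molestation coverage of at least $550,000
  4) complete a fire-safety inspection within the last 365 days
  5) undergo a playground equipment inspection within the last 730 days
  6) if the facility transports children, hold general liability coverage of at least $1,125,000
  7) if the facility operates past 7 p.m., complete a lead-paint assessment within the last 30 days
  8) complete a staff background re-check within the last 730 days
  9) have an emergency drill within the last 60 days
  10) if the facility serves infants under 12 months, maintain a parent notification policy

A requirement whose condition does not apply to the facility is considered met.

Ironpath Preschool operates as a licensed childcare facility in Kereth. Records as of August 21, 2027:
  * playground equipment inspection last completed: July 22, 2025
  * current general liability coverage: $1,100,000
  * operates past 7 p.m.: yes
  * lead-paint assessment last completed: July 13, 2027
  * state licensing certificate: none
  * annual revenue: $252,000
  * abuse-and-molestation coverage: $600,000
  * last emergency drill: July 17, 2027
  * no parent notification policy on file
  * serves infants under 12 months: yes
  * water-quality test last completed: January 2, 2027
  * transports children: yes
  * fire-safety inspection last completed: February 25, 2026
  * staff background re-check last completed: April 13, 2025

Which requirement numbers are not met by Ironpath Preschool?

1. water-quality test 231 days ago vs limit 180 → not met
2. state licensing certificate absent → not met
3. abuse-and-molestation coverage $600,000 ≥ $550,000 → met
4. fire-safety inspection 542 days ago vs limit 365 → not met
5. playground equipment inspection 760 days ago vs limit 730 → not met
6. condition 'transports children' holds; general liability coverage $1,100,000 < $1,125,000 → not met
7. condition 'operates past 7 p.m.' holds; lead-paint assessment 39 days ago vs limit 30 → not met
8. staff background re-check 860 days ago vs limit 730 → not met
9. emergency drill 35 days ago vs limit 60 → met
10. condition 'serves infants under 12 months' holds; parent notification policy absent → not met
Not met: 1, 2, 4, 5, 6, 7, 8, 10

1, 2, 4, 5, 6, 7, 8, 10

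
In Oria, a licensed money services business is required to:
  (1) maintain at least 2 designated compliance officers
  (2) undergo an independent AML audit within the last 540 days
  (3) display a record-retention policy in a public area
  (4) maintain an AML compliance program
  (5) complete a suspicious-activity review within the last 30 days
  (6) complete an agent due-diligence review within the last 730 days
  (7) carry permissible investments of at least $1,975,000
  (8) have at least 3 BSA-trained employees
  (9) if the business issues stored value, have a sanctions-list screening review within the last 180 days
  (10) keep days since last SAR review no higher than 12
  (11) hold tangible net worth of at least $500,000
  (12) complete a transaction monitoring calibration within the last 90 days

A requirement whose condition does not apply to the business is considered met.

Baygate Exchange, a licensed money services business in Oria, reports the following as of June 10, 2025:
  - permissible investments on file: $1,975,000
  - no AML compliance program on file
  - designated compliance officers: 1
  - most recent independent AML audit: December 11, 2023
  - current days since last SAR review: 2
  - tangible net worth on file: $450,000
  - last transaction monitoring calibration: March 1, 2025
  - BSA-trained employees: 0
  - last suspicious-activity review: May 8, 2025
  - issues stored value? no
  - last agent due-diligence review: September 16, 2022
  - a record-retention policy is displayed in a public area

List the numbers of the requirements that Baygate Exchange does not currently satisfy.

1. designated compliance officers 1 < 2 → not met
2. independent AML audit 547 days ago vs limit 540 → not met
3. record-retention policy present → met
4. AML compliance program absent → not met
5. suspicious-activity review 33 days ago vs limit 30 → not met
6. agent due-diligence review 998 days ago vs limit 730 → not met
7. permissible investments $1,975,000 ≥ $1,975,000 → met
8. BSA-trained employees 0 < 3 → not met
9. condition 'issues stored value' does not hold → requirement n/a → met
10. days since last SAR review 2 ≤ 12 → met
11. tangible net worth $450,000 < $500,000 → not met
12. transaction monitoring calibration 101 days ago vs limit 90 → not met
Not met: 1, 2, 4, 5, 6, 8, 11, 12

1, 2, 4, 5, 6, 8, 11, 12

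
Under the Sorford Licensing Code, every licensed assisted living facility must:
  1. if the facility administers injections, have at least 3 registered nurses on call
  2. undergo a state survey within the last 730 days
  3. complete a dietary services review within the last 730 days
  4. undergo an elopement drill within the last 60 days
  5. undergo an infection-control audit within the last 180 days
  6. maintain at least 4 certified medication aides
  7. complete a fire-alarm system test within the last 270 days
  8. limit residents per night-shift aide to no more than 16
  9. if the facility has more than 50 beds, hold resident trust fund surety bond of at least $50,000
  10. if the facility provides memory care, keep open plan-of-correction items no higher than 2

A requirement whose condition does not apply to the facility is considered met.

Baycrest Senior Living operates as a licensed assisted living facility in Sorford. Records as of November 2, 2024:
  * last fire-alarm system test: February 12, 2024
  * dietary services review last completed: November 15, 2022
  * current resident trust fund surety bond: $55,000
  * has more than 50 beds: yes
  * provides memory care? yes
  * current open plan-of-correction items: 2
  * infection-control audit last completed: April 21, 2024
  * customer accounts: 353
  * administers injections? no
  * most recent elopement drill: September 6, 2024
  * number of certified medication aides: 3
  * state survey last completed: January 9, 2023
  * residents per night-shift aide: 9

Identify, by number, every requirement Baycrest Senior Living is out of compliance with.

1. condition 'administers injections' does not hold → requirement n/a → met
2. state survey 663 days ago vs limit 730 → met
3. dietary services review 718 days ago vs limit 730 → met
4. elopement drill 57 days ago vs limit 60 → met
5. infection-control audit 195 days ago vs limit 180 → not met
6. certified medication aides 3 < 4 → not met
7. fire-alarm system test 264 days ago vs limit 270 → met
8. residents per night-shift aide 9 ≤ 16 → met
9. condition 'has more than 50 beds' holds; resident trust fund surety bond $55,000 ≥ $50,000 → met
10. condition 'provides memory care' holds; open plan-of-correction items 2 ≤ 2 → met
Not met: 5, 6

5, 6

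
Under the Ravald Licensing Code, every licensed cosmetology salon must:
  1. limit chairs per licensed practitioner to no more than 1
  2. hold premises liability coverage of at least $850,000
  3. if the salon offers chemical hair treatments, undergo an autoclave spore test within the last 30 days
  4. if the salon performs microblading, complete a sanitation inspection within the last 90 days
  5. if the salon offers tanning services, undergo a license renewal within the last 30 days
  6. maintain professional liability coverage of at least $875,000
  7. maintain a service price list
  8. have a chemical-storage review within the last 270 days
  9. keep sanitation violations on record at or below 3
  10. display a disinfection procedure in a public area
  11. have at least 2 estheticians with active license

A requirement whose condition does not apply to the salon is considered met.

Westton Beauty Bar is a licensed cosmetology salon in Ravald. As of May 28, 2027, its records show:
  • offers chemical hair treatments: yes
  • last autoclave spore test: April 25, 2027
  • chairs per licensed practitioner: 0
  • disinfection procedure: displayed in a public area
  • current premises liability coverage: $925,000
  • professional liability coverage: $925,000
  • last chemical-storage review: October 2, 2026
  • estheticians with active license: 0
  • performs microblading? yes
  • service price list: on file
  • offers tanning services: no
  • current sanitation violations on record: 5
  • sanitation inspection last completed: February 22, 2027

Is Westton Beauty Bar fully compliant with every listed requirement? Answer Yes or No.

No

1. chairs per licensed practitioner 0 ≤ 1 → met
2. premises liability coverage $925,000 ≥ $850,000 → met
3. condition 'offers chemical hair treatments' holds; autoclave spore test 33 days ago vs limit 30 → not met
4. condition 'performs microblading' holds; sanitation inspection 95 days ago vs limit 90 → not met
5. condition 'offers tanning services' does not hold → requirement n/a → met
6. professional liability coverage $925,000 ≥ $875,000 → met
7. service price list present → met
8. chemical-storage review 238 days ago vs limit 270 → met
9. sanitation violations on record 5 > 3 → not met
10. disinfection procedure present → met
11. estheticians with active license 0 < 2 → not met
Not met: 3, 4, 9, 11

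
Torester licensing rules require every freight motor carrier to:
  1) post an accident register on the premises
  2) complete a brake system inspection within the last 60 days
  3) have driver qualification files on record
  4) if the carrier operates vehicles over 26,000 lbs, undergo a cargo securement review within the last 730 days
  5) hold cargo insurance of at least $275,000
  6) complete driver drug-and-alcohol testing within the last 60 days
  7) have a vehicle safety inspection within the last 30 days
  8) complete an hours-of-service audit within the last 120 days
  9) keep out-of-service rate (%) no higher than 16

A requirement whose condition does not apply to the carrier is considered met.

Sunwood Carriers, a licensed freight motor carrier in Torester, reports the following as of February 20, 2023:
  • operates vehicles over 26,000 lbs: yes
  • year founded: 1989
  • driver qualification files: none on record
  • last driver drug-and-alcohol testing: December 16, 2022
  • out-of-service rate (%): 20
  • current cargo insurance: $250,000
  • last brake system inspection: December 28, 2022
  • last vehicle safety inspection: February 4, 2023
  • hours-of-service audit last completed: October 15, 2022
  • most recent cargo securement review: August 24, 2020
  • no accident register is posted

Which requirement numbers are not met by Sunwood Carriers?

1. accident register absent → not met
2. brake system inspection 54 days ago vs limit 60 → met
3. driver qualification files absent → not met
4. condition 'operates vehicles over 26,000 lbs' holds; cargo securement review 910 days ago vs limit 730 → not met
5. cargo insurance $250,000 < $275,000 → not met
6. driver drug-and-alcohol testing 66 days ago vs limit 60 → not met
7. vehicle safety inspection 16 days ago vs limit 30 → met
8. hours-of-service audit 128 days ago vs limit 120 → not met
9. out-of-service rate (%) 20 > 16 → not met
Not met: 1, 3, 4, 5, 6, 8, 9

1, 3, 4, 5, 6, 8, 9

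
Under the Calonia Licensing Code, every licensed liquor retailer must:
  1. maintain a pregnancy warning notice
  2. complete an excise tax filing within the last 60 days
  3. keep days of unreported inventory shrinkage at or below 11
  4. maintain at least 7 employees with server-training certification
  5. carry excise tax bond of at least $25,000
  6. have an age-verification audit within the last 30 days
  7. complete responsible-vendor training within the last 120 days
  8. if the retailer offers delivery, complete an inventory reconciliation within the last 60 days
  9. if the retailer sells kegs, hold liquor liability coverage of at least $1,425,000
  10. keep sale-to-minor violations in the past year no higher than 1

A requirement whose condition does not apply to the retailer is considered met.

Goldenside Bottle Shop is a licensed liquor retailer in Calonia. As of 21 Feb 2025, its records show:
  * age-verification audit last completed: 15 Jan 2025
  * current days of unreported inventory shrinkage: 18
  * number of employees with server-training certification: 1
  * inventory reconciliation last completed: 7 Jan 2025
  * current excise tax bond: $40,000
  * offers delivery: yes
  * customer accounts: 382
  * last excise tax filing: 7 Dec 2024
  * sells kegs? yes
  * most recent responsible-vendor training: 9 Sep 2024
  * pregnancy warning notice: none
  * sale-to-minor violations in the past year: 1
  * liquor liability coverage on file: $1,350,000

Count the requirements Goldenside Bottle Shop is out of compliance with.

7

1. pregnancy warning notice absent → not met
2. excise tax filing 76 days ago vs limit 60 → not met
3. days of unreported inventory shrinkage 18 > 11 → not met
4. employees with server-training certification 1 < 7 → not met
5. excise tax bond $40,000 ≥ $25,000 → met
6. age-verification audit 37 days ago vs limit 30 → not met
7. responsible-vendor training 165 days ago vs limit 120 → not met
8. condition 'offers delivery' holds; inventory reconciliation 45 days ago vs limit 60 → met
9. condition 'sells kegs' holds; liquor liability coverage $1,350,000 < $1,425,000 → not met
10. sale-to-minor violations in the past year 1 ≤ 1 → met
Not met: 7 of 10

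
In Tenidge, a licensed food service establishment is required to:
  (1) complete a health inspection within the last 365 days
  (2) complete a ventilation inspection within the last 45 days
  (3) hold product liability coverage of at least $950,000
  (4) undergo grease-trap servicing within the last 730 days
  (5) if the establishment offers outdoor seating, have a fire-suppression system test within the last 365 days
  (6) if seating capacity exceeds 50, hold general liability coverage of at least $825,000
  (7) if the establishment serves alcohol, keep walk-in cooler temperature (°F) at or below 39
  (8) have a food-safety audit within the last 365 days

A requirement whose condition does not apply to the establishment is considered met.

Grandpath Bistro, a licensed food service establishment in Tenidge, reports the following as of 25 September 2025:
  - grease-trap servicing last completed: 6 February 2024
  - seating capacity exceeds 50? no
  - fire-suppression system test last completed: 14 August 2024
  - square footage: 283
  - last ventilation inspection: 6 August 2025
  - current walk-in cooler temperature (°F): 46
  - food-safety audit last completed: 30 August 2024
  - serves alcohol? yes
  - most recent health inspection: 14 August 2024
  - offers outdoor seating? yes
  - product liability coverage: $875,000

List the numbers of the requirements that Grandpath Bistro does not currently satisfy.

1. health inspection 407 days ago vs limit 365 → not met
2. ventilation inspection 50 days ago vs limit 45 → not met
3. product liability coverage $875,000 < $950,000 → not met
4. grease-trap servicing 597 days ago vs limit 730 → met
5. condition 'offers outdoor seating' holds; fire-suppression system test 407 days ago vs limit 365 → not met
6. condition 'seating capacity exceeds 50' does not hold → requirement n/a → met
7. condition 'serves alcohol' holds; walk-in cooler temperature (°F) 46 > 39 → not met
8. food-safety audit 391 days ago vs limit 365 → not met
Not met: 1, 2, 3, 5, 7, 8

1, 2, 3, 5, 7, 8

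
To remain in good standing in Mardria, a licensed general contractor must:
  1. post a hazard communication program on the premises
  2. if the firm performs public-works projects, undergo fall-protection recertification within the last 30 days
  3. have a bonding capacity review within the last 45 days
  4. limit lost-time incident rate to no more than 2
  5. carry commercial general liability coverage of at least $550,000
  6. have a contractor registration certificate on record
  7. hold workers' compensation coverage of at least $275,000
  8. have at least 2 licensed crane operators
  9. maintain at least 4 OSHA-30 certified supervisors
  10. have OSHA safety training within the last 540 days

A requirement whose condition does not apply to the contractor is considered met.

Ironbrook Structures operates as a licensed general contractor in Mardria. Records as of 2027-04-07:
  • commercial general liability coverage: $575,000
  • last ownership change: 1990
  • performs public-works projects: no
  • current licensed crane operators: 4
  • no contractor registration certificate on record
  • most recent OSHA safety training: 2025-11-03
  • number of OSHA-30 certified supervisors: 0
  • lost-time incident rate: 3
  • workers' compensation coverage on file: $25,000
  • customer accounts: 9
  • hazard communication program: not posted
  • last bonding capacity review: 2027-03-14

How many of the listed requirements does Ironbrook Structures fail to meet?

5

1. hazard communication program absent → not met
2. condition 'performs public-works projects' does not hold → requirement n/a → met
3. bonding capacity review 24 days ago vs limit 45 → met
4. lost-time incident rate 3 > 2 → not met
5. commercial general liability coverage $575,000 ≥ $550,000 → met
6. contractor registration certificate absent → not met
7. workers' compensation coverage $25,000 < $275,000 → not met
8. licensed crane operators 4 ≥ 2 → met
9. OSHA-30 certified supervisors 0 < 4 → not met
10. OSHA safety training 520 days ago vs limit 540 → met
Not met: 5 of 10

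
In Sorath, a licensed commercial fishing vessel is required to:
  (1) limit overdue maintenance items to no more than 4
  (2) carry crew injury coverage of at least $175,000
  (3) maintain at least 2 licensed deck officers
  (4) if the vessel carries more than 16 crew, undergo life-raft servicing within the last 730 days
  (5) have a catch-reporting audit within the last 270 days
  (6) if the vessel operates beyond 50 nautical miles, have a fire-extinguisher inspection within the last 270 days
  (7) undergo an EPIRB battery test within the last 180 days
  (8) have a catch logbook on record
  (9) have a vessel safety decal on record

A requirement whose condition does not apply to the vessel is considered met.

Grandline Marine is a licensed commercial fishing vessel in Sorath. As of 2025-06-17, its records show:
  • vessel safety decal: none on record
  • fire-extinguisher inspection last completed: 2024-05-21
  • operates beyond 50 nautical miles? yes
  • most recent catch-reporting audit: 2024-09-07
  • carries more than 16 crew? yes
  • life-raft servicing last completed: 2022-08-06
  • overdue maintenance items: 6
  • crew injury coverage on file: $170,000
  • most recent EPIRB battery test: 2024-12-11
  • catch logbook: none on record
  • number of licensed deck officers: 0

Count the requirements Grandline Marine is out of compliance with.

1. overdue maintenance items 6 > 4 → not met
2. crew injury coverage $170,000 < $175,000 → not met
3. licensed deck officers 0 < 2 → not met
4. condition 'carries more than 16 crew' holds; life-raft servicing 1046 days ago vs limit 730 → not met
5. catch-reporting audit 283 days ago vs limit 270 → not met
6. condition 'operates beyond 50 nautical miles' holds; fire-extinguisher inspection 392 days ago vs limit 270 → not met
7. EPIRB battery test 188 days ago vs limit 180 → not met
8. catch logbook absent → not met
9. vessel safety decal absent → not met
Not met: 9 of 9

9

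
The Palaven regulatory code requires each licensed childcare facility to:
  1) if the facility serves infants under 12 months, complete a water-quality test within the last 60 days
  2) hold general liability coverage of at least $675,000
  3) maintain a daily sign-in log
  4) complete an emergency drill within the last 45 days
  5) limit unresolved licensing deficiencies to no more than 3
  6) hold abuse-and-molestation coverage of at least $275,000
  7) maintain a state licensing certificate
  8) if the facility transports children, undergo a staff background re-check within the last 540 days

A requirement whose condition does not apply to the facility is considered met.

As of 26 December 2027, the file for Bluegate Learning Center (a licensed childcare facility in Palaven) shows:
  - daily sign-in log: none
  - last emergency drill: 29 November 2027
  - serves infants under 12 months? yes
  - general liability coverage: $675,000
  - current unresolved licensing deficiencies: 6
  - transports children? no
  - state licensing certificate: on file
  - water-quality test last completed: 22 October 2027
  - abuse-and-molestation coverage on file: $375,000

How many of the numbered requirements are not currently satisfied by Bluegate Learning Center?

1. condition 'serves infants under 12 months' holds; water-quality test 65 days ago vs limit 60 → not met
2. general liability coverage $675,000 ≥ $675,000 → met
3. daily sign-in log absent → not met
4. emergency drill 27 days ago vs limit 45 → met
5. unresolved licensing deficiencies 6 > 3 → not met
6. abuse-and-molestation coverage $375,000 ≥ $275,000 → met
7. state licensing certificate present → met
8. condition 'transports children' does not hold → requirement n/a → met
Not met: 3 of 8

3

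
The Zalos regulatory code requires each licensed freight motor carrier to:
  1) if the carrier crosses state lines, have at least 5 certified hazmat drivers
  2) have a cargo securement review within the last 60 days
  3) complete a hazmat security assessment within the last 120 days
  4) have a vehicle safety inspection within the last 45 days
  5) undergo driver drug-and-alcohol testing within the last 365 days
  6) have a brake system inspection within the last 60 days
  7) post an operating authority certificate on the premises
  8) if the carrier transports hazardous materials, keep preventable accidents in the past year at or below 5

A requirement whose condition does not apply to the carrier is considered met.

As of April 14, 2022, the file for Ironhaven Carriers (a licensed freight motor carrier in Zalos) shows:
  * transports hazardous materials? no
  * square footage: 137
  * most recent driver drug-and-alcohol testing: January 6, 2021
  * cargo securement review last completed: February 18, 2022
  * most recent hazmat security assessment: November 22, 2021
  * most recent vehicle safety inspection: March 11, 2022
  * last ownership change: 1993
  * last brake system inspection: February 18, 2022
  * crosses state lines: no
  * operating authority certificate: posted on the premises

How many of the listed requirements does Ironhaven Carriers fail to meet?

2

1. condition 'crosses state lines' does not hold → requirement n/a → met
2. cargo securement review 55 days ago vs limit 60 → met
3. hazmat security assessment 143 days ago vs limit 120 → not met
4. vehicle safety inspection 34 days ago vs limit 45 → met
5. driver drug-and-alcohol testing 463 days ago vs limit 365 → not met
6. brake system inspection 55 days ago vs limit 60 → met
7. operating authority certificate present → met
8. condition 'transports hazardous materials' does not hold → requirement n/a → met
Not met: 2 of 8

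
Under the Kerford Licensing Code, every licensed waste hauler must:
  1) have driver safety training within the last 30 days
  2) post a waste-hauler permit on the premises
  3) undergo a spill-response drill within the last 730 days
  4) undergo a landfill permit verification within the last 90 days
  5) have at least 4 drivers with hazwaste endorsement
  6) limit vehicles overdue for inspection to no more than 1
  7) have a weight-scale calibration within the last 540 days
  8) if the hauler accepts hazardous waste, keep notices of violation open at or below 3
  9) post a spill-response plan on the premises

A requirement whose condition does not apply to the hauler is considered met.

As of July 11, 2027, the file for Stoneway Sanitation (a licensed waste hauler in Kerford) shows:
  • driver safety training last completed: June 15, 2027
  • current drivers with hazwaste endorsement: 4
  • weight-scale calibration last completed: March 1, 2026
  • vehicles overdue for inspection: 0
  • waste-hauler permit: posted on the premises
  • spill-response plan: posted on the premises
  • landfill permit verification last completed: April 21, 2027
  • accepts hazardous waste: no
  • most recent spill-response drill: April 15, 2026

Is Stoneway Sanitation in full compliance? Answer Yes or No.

Yes

1. driver safety training 26 days ago vs limit 30 → met
2. waste-hauler permit present → met
3. spill-response drill 452 days ago vs limit 730 → met
4. landfill permit verification 81 days ago vs limit 90 → met
5. drivers with hazwaste endorsement 4 ≥ 4 → met
6. vehicles overdue for inspection 0 ≤ 1 → met
7. weight-scale calibration 497 days ago vs limit 540 → met
8. condition 'accepts hazardous waste' does not hold → requirement n/a → met
9. spill-response plan present → met
All met.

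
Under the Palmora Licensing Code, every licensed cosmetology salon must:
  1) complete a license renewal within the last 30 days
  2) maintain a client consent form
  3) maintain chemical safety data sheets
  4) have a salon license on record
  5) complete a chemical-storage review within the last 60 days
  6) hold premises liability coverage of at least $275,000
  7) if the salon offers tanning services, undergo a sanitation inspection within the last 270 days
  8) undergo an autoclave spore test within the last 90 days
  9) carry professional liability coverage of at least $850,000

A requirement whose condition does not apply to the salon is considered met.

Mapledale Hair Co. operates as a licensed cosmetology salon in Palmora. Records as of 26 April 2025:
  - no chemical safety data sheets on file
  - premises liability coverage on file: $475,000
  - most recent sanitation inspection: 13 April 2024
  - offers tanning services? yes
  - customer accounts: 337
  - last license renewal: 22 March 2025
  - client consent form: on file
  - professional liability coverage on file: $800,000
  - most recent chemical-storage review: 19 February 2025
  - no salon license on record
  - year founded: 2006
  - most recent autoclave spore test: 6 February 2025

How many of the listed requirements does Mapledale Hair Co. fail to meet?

6

1. license renewal 35 days ago vs limit 30 → not met
2. client consent form present → met
3. chemical safety data sheets absent → not met
4. salon license absent → not met
5. chemical-storage review 66 days ago vs limit 60 → not met
6. premises liability coverage $475,000 ≥ $275,000 → met
7. condition 'offers tanning services' holds; sanitation inspection 378 days ago vs limit 270 → not met
8. autoclave spore test 79 days ago vs limit 90 → met
9. professional liability coverage $800,000 < $850,000 → not met
Not met: 6 of 9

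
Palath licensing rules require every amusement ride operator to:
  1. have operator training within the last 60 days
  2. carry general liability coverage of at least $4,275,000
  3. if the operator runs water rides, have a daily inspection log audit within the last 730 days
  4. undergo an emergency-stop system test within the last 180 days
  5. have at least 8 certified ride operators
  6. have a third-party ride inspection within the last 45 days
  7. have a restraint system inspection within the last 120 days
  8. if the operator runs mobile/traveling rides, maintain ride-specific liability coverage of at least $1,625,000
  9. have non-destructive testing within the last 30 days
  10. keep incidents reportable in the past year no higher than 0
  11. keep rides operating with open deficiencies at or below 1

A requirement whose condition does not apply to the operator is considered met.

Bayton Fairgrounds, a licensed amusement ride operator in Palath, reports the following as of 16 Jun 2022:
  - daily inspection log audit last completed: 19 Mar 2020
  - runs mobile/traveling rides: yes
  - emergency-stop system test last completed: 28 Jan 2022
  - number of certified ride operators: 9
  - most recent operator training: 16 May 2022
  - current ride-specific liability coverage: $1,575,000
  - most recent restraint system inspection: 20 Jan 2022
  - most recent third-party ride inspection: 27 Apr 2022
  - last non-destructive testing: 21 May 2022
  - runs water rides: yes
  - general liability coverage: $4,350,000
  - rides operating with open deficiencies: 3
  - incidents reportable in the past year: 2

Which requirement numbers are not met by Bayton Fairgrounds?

3, 6, 7, 8, 10, 11

1. operator training 31 days ago vs limit 60 → met
2. general liability coverage $4,350,000 ≥ $4,275,000 → met
3. condition 'runs water rides' holds; daily inspection log audit 819 days ago vs limit 730 → not met
4. emergency-stop system test 139 days ago vs limit 180 → met
5. certified ride operators 9 ≥ 8 → met
6. third-party ride inspection 50 days ago vs limit 45 → not met
7. restraint system inspection 147 days ago vs limit 120 → not met
8. condition 'runs mobile/traveling rides' holds; ride-specific liability coverage $1,575,000 < $1,625,000 → not met
9. non-destructive testing 26 days ago vs limit 30 → met
10. incidents reportable in the past year 2 > 0 → not met
11. rides operating with open deficiencies 3 > 1 → not met
Not met: 3, 6, 7, 8, 10, 11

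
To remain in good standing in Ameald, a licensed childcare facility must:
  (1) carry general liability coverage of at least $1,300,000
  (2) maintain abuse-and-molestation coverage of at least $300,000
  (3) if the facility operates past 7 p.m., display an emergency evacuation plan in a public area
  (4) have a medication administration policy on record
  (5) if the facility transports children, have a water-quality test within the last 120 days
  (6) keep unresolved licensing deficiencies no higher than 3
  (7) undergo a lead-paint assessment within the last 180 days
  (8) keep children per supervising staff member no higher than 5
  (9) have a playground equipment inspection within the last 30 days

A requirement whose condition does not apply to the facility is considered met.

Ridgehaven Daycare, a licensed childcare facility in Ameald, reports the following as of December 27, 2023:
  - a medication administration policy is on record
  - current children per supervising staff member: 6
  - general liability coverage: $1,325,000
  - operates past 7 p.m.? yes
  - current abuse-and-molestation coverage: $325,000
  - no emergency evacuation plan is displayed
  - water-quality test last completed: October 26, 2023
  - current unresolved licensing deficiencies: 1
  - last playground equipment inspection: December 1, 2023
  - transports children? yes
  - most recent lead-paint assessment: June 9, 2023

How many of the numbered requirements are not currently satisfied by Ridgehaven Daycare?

3

1. general liability coverage $1,325,000 ≥ $1,300,000 → met
2. abuse-and-molestation coverage $325,000 ≥ $300,000 → met
3. condition 'operates past 7 p.m.' holds; emergency evacuation plan absent → not met
4. medication administration policy present → met
5. condition 'transports children' holds; water-quality test 62 days ago vs limit 120 → met
6. unresolved licensing deficiencies 1 ≤ 3 → met
7. lead-paint assessment 201 days ago vs limit 180 → not met
8. children per supervising staff member 6 > 5 → not met
9. playground equipment inspection 26 days ago vs limit 30 → met
Not met: 3 of 9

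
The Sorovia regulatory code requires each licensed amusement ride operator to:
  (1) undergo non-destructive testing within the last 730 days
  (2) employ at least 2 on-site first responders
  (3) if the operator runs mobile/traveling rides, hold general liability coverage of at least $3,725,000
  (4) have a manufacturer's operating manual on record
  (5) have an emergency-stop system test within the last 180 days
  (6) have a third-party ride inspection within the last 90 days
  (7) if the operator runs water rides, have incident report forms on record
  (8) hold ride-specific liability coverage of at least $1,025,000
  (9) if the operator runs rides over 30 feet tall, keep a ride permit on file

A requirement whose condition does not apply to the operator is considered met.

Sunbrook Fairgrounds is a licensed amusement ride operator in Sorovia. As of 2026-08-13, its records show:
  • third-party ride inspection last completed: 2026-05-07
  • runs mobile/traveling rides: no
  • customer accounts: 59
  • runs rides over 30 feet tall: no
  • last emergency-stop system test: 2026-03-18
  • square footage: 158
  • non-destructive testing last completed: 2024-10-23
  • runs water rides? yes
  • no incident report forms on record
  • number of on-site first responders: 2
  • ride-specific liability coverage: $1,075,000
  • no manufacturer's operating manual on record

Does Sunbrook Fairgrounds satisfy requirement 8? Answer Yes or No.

Yes

8. ride-specific liability coverage $1,075,000 ≥ $1,025,000 → met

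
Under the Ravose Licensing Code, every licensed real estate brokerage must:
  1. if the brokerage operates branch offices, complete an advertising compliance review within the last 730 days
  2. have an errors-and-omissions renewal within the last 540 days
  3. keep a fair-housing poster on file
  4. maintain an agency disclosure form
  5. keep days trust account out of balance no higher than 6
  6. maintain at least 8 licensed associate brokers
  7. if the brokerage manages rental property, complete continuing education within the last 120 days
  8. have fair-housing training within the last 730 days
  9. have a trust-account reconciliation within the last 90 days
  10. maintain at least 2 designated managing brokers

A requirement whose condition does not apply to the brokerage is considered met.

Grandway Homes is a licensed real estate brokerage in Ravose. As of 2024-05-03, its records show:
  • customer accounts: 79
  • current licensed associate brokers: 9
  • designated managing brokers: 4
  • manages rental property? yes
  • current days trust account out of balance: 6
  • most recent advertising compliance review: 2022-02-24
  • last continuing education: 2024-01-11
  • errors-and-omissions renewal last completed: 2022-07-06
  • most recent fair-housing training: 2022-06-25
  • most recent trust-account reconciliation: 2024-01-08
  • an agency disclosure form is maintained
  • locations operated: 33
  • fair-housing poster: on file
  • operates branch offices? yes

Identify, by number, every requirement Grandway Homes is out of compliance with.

1. condition 'operates branch offices' holds; advertising compliance review 799 days ago vs limit 730 → not met
2. errors-and-omissions renewal 667 days ago vs limit 540 → not met
3. fair-housing poster present → met
4. agency disclosure form present → met
5. days trust account out of balance 6 ≤ 6 → met
6. licensed associate brokers 9 ≥ 8 → met
7. condition 'manages rental property' holds; continuing education 113 days ago vs limit 120 → met
8. fair-housing training 678 days ago vs limit 730 → met
9. trust-account reconciliation 116 days ago vs limit 90 → not met
10. designated managing brokers 4 ≥ 2 → met
Not met: 1, 2, 9

1, 2, 9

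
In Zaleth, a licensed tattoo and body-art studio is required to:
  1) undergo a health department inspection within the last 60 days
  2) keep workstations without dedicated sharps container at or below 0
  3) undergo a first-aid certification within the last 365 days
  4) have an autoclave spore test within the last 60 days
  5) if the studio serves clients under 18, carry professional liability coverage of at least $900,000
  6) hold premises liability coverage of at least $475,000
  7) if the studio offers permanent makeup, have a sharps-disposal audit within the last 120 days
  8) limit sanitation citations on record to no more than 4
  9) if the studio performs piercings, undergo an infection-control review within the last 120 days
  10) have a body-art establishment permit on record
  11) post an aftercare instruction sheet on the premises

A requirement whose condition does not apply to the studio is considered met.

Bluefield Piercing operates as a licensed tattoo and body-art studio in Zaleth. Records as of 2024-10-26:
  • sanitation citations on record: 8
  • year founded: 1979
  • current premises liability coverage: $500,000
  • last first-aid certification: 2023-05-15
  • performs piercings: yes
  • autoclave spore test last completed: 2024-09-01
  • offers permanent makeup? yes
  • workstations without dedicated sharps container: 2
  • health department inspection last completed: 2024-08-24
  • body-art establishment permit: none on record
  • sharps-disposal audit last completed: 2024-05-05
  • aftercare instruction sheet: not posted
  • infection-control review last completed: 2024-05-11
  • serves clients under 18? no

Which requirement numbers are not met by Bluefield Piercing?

1. health department inspection 63 days ago vs limit 60 → not met
2. workstations without dedicated sharps container 2 > 0 → not met
3. first-aid certification 530 days ago vs limit 365 → not met
4. autoclave spore test 55 days ago vs limit 60 → met
5. condition 'serves clients under 18' does not hold → requirement n/a → met
6. premises liability coverage $500,000 ≥ $475,000 → met
7. condition 'offers permanent makeup' holds; sharps-disposal audit 174 days ago vs limit 120 → not met
8. sanitation citations on record 8 > 4 → not met
9. condition 'performs piercings' holds; infection-control review 168 days ago vs limit 120 → not met
10. body-art establishment permit absent → not met
11. aftercare instruction sheet absent → not met
Not met: 1, 2, 3, 7, 8, 9, 10, 11

1, 2, 3, 7, 8, 9, 10, 11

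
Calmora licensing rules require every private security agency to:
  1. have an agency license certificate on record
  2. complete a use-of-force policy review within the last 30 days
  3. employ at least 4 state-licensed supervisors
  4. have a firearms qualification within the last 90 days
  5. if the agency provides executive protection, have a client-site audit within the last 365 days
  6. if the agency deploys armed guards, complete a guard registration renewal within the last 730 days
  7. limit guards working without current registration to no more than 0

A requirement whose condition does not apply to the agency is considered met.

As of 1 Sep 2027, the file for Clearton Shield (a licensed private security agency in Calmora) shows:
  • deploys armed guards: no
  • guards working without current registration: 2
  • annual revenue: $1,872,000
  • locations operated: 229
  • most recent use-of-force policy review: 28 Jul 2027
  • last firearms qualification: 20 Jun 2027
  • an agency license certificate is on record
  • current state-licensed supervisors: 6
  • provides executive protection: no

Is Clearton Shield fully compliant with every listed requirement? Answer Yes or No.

1. agency license certificate present → met
2. use-of-force policy review 35 days ago vs limit 30 → not met
3. state-licensed supervisors 6 ≥ 4 → met
4. firearms qualification 73 days ago vs limit 90 → met
5. condition 'provides executive protection' does not hold → requirement n/a → met
6. condition 'deploys armed guards' does not hold → requirement n/a → met
7. guards working without current registration 2 > 0 → not met
Not met: 2, 7

No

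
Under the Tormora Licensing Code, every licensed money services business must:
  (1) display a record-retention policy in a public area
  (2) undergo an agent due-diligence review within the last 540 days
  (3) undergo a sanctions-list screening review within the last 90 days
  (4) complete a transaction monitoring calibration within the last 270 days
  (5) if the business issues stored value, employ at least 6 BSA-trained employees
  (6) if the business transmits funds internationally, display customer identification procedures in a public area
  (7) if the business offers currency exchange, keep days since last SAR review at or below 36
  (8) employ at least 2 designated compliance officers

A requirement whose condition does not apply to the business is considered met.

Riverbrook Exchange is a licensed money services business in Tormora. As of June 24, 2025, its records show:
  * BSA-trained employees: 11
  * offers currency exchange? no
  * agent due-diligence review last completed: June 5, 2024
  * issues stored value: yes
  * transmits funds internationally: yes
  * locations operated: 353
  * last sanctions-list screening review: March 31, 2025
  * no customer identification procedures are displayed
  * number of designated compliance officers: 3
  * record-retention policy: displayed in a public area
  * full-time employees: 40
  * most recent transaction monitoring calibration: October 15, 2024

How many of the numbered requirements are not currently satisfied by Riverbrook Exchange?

1. record-retention policy present → met
2. agent due-diligence review 384 days ago vs limit 540 → met
3. sanctions-list screening review 85 days ago vs limit 90 → met
4. transaction monitoring calibration 252 days ago vs limit 270 → met
5. condition 'issues stored value' holds; BSA-trained employees 11 ≥ 6 → met
6. condition 'transmits funds internationally' holds; customer identification procedures absent → not met
7. condition 'offers currency exchange' does not hold → requirement n/a → met
8. designated compliance officers 3 ≥ 2 → met
Not met: 1 of 8

1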